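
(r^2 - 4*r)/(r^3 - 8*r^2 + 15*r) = (r - 4)/(r^2 - 8*r + 15)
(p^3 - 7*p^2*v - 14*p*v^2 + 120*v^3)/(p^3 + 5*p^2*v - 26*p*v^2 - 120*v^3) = (p - 6*v)/(p + 6*v)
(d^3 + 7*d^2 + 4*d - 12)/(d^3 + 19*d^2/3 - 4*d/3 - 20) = 3*(d - 1)/(3*d - 5)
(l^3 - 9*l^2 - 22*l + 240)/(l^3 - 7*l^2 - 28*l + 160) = (l - 6)/(l - 4)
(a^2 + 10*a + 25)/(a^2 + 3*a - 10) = (a + 5)/(a - 2)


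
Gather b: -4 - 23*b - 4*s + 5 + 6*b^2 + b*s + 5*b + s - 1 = 6*b^2 + b*(s - 18) - 3*s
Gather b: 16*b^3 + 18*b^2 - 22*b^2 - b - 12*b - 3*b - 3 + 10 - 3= 16*b^3 - 4*b^2 - 16*b + 4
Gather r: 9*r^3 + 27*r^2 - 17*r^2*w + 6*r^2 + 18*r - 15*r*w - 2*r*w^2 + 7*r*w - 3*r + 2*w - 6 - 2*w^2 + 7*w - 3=9*r^3 + r^2*(33 - 17*w) + r*(-2*w^2 - 8*w + 15) - 2*w^2 + 9*w - 9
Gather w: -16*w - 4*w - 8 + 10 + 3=5 - 20*w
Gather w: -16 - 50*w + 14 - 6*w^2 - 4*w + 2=-6*w^2 - 54*w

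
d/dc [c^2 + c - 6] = 2*c + 1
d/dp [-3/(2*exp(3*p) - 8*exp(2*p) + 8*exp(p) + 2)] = (9*exp(2*p)/2 - 12*exp(p) + 6)*exp(p)/(exp(3*p) - 4*exp(2*p) + 4*exp(p) + 1)^2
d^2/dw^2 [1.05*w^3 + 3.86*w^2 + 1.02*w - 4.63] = 6.3*w + 7.72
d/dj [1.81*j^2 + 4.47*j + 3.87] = 3.62*j + 4.47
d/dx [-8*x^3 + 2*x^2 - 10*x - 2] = -24*x^2 + 4*x - 10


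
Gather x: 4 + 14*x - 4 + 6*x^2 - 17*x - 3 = 6*x^2 - 3*x - 3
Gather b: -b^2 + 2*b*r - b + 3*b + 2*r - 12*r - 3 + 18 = -b^2 + b*(2*r + 2) - 10*r + 15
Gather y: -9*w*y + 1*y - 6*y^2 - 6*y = -6*y^2 + y*(-9*w - 5)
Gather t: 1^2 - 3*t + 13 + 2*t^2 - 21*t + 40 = 2*t^2 - 24*t + 54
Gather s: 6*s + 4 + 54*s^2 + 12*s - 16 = 54*s^2 + 18*s - 12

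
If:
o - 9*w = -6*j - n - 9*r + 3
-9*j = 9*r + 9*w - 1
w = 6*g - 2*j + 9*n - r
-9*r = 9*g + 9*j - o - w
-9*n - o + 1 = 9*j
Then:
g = 695*w/207 + 43/414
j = -w/138 - 35/828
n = -103*w/46 - 17/276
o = 465*w/23 + 89/46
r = 127/828 - 137*w/138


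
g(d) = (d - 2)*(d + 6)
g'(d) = 2*d + 4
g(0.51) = -9.70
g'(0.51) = 5.02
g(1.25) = -5.44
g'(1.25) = 6.50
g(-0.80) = -14.56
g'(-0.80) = 2.40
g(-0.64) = -14.15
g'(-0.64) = 2.72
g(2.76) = 6.66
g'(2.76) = 9.52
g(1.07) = -6.58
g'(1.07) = 6.14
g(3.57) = 15.02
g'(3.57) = 11.14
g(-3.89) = -12.43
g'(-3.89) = -3.78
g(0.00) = -12.00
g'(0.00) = 4.00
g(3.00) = 9.00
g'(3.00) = 10.00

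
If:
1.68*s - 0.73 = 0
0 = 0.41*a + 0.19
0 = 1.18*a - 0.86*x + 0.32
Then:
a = -0.46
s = 0.43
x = -0.26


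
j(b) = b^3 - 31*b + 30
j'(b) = 3*b^2 - 31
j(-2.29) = 88.98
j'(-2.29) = -15.27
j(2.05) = -24.93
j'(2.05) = -18.39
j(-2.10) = 85.84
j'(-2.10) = -17.77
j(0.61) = 11.32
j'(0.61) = -29.88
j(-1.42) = 71.16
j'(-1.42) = -24.95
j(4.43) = -20.39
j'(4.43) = 27.87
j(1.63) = -16.20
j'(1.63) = -23.03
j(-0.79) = 54.00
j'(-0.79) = -29.13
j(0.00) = 30.00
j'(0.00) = -31.00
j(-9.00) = -420.00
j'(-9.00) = 212.00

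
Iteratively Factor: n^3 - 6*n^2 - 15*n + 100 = (n - 5)*(n^2 - n - 20) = (n - 5)*(n + 4)*(n - 5)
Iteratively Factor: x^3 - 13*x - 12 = (x + 1)*(x^2 - x - 12) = (x - 4)*(x + 1)*(x + 3)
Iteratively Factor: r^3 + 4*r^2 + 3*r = (r + 3)*(r^2 + r) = (r + 1)*(r + 3)*(r)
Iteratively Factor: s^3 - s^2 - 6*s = (s - 3)*(s^2 + 2*s) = s*(s - 3)*(s + 2)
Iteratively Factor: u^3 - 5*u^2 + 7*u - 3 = (u - 3)*(u^2 - 2*u + 1) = (u - 3)*(u - 1)*(u - 1)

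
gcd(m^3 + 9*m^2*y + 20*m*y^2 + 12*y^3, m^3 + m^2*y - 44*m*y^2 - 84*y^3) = m^2 + 8*m*y + 12*y^2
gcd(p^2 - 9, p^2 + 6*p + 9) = p + 3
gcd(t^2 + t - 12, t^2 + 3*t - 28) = 1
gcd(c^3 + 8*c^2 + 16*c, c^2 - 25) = 1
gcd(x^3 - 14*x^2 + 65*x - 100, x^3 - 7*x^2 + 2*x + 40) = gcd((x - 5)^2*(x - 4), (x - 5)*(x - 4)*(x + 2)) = x^2 - 9*x + 20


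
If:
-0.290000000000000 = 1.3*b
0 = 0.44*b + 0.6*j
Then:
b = -0.22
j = 0.16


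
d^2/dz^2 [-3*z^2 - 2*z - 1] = -6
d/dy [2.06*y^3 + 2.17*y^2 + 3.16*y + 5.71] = 6.18*y^2 + 4.34*y + 3.16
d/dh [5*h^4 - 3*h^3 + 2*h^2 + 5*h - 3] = 20*h^3 - 9*h^2 + 4*h + 5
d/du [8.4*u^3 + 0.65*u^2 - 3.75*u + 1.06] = 25.2*u^2 + 1.3*u - 3.75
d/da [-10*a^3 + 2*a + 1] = 2 - 30*a^2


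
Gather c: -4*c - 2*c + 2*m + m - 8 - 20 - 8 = -6*c + 3*m - 36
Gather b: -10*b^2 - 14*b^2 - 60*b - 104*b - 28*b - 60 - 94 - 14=-24*b^2 - 192*b - 168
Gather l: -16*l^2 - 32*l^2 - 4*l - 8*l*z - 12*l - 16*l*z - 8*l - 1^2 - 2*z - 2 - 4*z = -48*l^2 + l*(-24*z - 24) - 6*z - 3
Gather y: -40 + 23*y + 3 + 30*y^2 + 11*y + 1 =30*y^2 + 34*y - 36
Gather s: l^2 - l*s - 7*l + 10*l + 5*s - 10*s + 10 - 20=l^2 + 3*l + s*(-l - 5) - 10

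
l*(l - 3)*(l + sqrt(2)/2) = l^3 - 3*l^2 + sqrt(2)*l^2/2 - 3*sqrt(2)*l/2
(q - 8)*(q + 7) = q^2 - q - 56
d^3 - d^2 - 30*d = d*(d - 6)*(d + 5)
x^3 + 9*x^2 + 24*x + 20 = (x + 2)^2*(x + 5)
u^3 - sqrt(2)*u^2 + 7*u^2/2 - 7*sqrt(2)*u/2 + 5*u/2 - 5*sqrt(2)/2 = (u + 1)*(u + 5/2)*(u - sqrt(2))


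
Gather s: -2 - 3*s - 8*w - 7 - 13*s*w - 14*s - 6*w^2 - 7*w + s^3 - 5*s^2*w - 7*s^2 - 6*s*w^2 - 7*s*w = s^3 + s^2*(-5*w - 7) + s*(-6*w^2 - 20*w - 17) - 6*w^2 - 15*w - 9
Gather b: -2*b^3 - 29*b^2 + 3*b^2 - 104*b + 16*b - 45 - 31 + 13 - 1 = -2*b^3 - 26*b^2 - 88*b - 64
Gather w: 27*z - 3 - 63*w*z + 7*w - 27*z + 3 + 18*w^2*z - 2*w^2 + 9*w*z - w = w^2*(18*z - 2) + w*(6 - 54*z)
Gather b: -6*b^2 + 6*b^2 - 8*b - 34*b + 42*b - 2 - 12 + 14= 0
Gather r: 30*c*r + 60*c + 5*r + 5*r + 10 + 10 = 60*c + r*(30*c + 10) + 20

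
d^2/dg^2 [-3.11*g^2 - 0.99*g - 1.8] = -6.22000000000000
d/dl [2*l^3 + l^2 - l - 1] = 6*l^2 + 2*l - 1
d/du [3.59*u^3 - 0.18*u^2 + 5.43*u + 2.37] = 10.77*u^2 - 0.36*u + 5.43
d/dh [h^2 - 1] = 2*h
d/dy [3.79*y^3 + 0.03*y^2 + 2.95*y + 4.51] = 11.37*y^2 + 0.06*y + 2.95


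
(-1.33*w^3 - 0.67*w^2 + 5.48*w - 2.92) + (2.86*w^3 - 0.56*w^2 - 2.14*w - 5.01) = 1.53*w^3 - 1.23*w^2 + 3.34*w - 7.93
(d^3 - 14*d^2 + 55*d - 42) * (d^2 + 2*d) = d^5 - 12*d^4 + 27*d^3 + 68*d^2 - 84*d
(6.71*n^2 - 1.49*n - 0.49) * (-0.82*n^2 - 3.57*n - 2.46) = -5.5022*n^4 - 22.7329*n^3 - 10.7855*n^2 + 5.4147*n + 1.2054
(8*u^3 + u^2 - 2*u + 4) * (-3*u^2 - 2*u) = -24*u^5 - 19*u^4 + 4*u^3 - 8*u^2 - 8*u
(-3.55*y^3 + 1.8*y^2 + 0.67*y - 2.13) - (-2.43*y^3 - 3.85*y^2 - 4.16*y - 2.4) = -1.12*y^3 + 5.65*y^2 + 4.83*y + 0.27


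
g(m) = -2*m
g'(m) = -2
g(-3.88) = 7.76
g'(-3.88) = -2.00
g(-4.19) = 8.38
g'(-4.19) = -2.00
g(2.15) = -4.30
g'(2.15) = -2.00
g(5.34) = -10.68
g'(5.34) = -2.00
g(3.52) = -7.04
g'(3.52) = -2.00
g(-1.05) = 2.10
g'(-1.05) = -2.00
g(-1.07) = 2.14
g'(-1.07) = -2.00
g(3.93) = -7.86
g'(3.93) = -2.00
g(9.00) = -18.00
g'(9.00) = -2.00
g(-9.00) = 18.00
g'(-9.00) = -2.00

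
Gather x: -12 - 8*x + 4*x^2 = 4*x^2 - 8*x - 12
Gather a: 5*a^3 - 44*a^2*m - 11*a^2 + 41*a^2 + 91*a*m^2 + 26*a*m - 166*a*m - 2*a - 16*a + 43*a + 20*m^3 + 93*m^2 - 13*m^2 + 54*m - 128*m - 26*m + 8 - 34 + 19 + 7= 5*a^3 + a^2*(30 - 44*m) + a*(91*m^2 - 140*m + 25) + 20*m^3 + 80*m^2 - 100*m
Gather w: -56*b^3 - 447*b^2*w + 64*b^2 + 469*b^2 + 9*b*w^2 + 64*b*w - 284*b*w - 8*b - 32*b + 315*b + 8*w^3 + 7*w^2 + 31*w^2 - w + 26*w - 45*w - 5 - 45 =-56*b^3 + 533*b^2 + 275*b + 8*w^3 + w^2*(9*b + 38) + w*(-447*b^2 - 220*b - 20) - 50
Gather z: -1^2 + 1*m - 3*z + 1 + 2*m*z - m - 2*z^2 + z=-2*z^2 + z*(2*m - 2)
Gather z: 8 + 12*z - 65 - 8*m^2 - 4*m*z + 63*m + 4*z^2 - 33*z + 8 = -8*m^2 + 63*m + 4*z^2 + z*(-4*m - 21) - 49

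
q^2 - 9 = (q - 3)*(q + 3)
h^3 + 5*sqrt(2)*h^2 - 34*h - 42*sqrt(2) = (h - 3*sqrt(2))*(h + sqrt(2))*(h + 7*sqrt(2))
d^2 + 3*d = d*(d + 3)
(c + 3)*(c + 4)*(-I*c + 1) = -I*c^3 + c^2 - 7*I*c^2 + 7*c - 12*I*c + 12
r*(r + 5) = r^2 + 5*r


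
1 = 1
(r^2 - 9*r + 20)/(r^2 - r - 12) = (r - 5)/(r + 3)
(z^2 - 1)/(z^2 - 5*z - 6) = (z - 1)/(z - 6)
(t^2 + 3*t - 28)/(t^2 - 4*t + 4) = (t^2 + 3*t - 28)/(t^2 - 4*t + 4)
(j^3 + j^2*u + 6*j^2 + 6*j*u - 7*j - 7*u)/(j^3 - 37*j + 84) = (j^2 + j*u - j - u)/(j^2 - 7*j + 12)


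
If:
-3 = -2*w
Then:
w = 3/2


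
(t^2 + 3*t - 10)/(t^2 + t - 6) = (t + 5)/(t + 3)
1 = 1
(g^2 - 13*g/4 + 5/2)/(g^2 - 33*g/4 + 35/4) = (g - 2)/(g - 7)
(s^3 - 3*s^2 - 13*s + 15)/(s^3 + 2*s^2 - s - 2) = (s^2 - 2*s - 15)/(s^2 + 3*s + 2)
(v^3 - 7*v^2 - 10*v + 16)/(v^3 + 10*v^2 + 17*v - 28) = (v^2 - 6*v - 16)/(v^2 + 11*v + 28)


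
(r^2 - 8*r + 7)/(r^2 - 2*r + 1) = (r - 7)/(r - 1)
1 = 1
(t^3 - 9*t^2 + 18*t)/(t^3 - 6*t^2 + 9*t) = (t - 6)/(t - 3)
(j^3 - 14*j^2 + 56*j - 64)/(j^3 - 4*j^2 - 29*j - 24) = (j^2 - 6*j + 8)/(j^2 + 4*j + 3)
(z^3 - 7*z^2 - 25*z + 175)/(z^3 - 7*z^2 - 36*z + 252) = (z^2 - 25)/(z^2 - 36)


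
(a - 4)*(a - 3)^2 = a^3 - 10*a^2 + 33*a - 36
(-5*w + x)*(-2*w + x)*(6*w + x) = 60*w^3 - 32*w^2*x - w*x^2 + x^3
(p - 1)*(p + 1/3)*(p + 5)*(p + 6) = p^4 + 31*p^3/3 + 67*p^2/3 - 71*p/3 - 10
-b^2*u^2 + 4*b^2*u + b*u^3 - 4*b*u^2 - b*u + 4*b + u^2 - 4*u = (-b + u)*(u - 4)*(b*u + 1)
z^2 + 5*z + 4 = (z + 1)*(z + 4)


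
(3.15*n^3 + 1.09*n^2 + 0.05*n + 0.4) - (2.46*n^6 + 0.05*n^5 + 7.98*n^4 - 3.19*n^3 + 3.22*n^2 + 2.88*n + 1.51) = -2.46*n^6 - 0.05*n^5 - 7.98*n^4 + 6.34*n^3 - 2.13*n^2 - 2.83*n - 1.11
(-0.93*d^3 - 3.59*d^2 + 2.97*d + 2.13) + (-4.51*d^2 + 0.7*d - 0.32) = -0.93*d^3 - 8.1*d^2 + 3.67*d + 1.81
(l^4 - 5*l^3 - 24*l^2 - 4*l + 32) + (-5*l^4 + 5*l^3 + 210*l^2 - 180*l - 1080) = -4*l^4 + 186*l^2 - 184*l - 1048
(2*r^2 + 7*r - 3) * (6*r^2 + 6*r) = 12*r^4 + 54*r^3 + 24*r^2 - 18*r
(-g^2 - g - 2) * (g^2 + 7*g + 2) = -g^4 - 8*g^3 - 11*g^2 - 16*g - 4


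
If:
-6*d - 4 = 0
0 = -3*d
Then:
No Solution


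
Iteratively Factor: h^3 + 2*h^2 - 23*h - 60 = (h + 3)*(h^2 - h - 20) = (h - 5)*(h + 3)*(h + 4)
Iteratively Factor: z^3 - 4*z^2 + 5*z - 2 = (z - 1)*(z^2 - 3*z + 2) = (z - 1)^2*(z - 2)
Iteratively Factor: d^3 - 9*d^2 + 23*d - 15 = (d - 5)*(d^2 - 4*d + 3) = (d - 5)*(d - 1)*(d - 3)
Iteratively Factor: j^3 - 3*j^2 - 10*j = (j - 5)*(j^2 + 2*j) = (j - 5)*(j + 2)*(j)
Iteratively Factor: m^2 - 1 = (m + 1)*(m - 1)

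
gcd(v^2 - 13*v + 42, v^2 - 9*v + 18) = v - 6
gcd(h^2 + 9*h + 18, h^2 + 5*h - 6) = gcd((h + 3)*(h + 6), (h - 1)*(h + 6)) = h + 6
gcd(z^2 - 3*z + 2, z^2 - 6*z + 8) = z - 2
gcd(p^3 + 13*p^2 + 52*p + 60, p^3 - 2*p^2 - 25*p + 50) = p + 5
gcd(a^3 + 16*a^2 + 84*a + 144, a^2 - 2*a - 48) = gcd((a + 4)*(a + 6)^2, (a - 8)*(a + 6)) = a + 6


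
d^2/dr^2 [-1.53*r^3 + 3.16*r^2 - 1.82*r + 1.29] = 6.32 - 9.18*r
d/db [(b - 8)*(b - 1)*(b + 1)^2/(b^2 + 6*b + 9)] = (2*b^4 + 5*b^3 - 63*b^2 - 61*b + 5)/(b^3 + 9*b^2 + 27*b + 27)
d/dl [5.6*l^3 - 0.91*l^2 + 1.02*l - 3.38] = 16.8*l^2 - 1.82*l + 1.02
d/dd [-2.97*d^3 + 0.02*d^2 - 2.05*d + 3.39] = -8.91*d^2 + 0.04*d - 2.05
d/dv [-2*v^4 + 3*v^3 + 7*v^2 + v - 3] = -8*v^3 + 9*v^2 + 14*v + 1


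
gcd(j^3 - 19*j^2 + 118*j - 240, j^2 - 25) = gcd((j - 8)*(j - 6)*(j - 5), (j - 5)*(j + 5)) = j - 5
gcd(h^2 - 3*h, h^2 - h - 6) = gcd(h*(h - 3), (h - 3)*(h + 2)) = h - 3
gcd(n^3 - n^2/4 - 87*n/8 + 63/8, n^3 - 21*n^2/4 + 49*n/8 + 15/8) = n - 3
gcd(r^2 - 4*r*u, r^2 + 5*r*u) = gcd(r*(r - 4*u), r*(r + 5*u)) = r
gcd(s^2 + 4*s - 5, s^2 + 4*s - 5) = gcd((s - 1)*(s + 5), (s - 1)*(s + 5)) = s^2 + 4*s - 5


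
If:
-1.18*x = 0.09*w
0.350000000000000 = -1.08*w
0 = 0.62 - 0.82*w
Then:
No Solution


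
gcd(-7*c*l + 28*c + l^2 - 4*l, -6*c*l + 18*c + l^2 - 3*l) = 1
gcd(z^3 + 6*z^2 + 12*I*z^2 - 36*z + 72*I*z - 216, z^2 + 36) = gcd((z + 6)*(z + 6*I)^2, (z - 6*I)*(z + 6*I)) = z + 6*I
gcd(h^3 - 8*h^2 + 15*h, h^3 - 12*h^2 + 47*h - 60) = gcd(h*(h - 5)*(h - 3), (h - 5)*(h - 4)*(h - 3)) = h^2 - 8*h + 15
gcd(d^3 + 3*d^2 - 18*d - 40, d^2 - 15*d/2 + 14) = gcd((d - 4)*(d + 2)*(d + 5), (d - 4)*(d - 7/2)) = d - 4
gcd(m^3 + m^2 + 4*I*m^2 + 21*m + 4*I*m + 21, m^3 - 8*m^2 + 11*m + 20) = m + 1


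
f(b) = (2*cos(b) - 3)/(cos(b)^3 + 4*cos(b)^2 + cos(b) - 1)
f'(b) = (2*cos(b) - 3)*(3*sin(b)*cos(b)^2 + 8*sin(b)*cos(b) + sin(b))/(cos(b)^3 + 4*cos(b)^2 + cos(b) - 1)^2 - 2*sin(b)/(cos(b)^3 + 4*cos(b)^2 + cos(b) - 1)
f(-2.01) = 4.94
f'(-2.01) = -13.01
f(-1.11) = -6.52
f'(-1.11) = 98.59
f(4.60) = 3.03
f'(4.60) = -1.47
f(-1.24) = 10.73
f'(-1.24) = 172.86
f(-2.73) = -7.18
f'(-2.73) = -15.06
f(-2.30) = 23.25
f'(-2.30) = -286.95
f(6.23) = -0.20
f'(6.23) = 0.05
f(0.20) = -0.22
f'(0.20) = -0.19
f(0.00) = -0.20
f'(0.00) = 0.00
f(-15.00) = -40.94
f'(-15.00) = -795.36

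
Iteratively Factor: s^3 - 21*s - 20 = (s + 4)*(s^2 - 4*s - 5) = (s + 1)*(s + 4)*(s - 5)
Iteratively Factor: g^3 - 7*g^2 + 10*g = (g - 5)*(g^2 - 2*g) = (g - 5)*(g - 2)*(g)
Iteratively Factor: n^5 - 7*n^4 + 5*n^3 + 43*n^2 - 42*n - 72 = (n - 4)*(n^4 - 3*n^3 - 7*n^2 + 15*n + 18) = (n - 4)*(n + 2)*(n^3 - 5*n^2 + 3*n + 9) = (n - 4)*(n + 1)*(n + 2)*(n^2 - 6*n + 9) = (n - 4)*(n - 3)*(n + 1)*(n + 2)*(n - 3)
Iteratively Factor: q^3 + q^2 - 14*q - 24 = (q + 3)*(q^2 - 2*q - 8) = (q + 2)*(q + 3)*(q - 4)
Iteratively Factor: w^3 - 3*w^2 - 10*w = (w - 5)*(w^2 + 2*w) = (w - 5)*(w + 2)*(w)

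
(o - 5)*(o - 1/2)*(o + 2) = o^3 - 7*o^2/2 - 17*o/2 + 5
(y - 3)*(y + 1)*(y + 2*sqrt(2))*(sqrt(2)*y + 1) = sqrt(2)*y^4 - 2*sqrt(2)*y^3 + 5*y^3 - 10*y^2 - sqrt(2)*y^2 - 15*y - 4*sqrt(2)*y - 6*sqrt(2)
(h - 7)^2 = h^2 - 14*h + 49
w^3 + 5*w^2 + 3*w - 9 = (w - 1)*(w + 3)^2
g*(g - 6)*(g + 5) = g^3 - g^2 - 30*g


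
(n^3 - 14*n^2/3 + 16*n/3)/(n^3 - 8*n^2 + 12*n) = (n - 8/3)/(n - 6)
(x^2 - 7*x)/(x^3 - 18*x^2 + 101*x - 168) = x/(x^2 - 11*x + 24)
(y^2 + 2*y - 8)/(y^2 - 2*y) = (y + 4)/y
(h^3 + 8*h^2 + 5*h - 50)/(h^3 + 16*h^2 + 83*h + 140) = (h^2 + 3*h - 10)/(h^2 + 11*h + 28)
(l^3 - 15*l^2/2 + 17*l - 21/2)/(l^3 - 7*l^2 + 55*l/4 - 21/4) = 2*(l - 1)/(2*l - 1)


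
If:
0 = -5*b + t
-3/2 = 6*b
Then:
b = -1/4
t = -5/4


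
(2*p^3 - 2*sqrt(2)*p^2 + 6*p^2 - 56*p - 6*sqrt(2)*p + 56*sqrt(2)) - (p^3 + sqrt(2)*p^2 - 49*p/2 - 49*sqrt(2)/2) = p^3 - 3*sqrt(2)*p^2 + 6*p^2 - 63*p/2 - 6*sqrt(2)*p + 161*sqrt(2)/2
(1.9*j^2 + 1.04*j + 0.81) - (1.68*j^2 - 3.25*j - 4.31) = 0.22*j^2 + 4.29*j + 5.12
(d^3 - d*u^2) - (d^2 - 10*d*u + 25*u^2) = d^3 - d^2 - d*u^2 + 10*d*u - 25*u^2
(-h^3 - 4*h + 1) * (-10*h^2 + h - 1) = 10*h^5 - h^4 + 41*h^3 - 14*h^2 + 5*h - 1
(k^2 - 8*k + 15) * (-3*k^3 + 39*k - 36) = -3*k^5 + 24*k^4 - 6*k^3 - 348*k^2 + 873*k - 540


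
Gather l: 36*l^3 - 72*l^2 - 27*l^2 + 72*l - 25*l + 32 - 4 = 36*l^3 - 99*l^2 + 47*l + 28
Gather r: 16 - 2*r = 16 - 2*r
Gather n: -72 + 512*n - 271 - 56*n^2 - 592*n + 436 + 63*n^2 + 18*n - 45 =7*n^2 - 62*n + 48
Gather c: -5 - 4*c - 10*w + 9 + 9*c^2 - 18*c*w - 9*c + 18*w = 9*c^2 + c*(-18*w - 13) + 8*w + 4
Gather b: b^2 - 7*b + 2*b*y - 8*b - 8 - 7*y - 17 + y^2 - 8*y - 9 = b^2 + b*(2*y - 15) + y^2 - 15*y - 34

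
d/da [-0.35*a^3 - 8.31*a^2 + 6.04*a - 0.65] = -1.05*a^2 - 16.62*a + 6.04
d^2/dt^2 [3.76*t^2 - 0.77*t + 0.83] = 7.52000000000000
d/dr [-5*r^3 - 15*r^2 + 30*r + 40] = -15*r^2 - 30*r + 30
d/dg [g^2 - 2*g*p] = 2*g - 2*p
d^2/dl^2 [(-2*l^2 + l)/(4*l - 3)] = -12/(64*l^3 - 144*l^2 + 108*l - 27)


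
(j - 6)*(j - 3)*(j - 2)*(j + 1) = j^4 - 10*j^3 + 25*j^2 - 36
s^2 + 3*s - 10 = (s - 2)*(s + 5)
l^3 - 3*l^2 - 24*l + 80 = (l - 4)^2*(l + 5)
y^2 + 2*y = y*(y + 2)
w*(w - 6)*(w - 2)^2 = w^4 - 10*w^3 + 28*w^2 - 24*w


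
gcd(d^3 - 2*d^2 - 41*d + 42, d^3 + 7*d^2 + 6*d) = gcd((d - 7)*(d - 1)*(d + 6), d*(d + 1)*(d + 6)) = d + 6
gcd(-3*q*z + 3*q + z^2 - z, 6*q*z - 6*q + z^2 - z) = z - 1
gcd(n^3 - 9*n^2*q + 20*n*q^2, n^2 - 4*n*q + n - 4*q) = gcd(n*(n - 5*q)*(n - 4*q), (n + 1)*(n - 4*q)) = -n + 4*q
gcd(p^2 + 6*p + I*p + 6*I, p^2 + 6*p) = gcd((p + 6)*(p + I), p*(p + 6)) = p + 6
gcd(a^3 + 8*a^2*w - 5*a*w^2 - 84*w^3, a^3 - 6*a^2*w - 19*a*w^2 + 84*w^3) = -a^2 - a*w + 12*w^2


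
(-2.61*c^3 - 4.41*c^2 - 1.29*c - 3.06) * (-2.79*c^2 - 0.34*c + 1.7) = 7.2819*c^5 + 13.1913*c^4 + 0.661500000000001*c^3 + 1.479*c^2 - 1.1526*c - 5.202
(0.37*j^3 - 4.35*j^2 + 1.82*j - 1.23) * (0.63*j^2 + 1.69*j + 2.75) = 0.2331*j^5 - 2.1152*j^4 - 5.1874*j^3 - 9.6616*j^2 + 2.9263*j - 3.3825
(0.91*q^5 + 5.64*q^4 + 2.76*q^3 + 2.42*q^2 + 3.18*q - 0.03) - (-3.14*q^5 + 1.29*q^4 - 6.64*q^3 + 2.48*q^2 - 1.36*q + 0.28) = 4.05*q^5 + 4.35*q^4 + 9.4*q^3 - 0.0600000000000001*q^2 + 4.54*q - 0.31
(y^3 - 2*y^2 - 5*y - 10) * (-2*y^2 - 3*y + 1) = -2*y^5 + y^4 + 17*y^3 + 33*y^2 + 25*y - 10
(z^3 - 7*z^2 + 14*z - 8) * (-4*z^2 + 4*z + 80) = -4*z^5 + 32*z^4 - 4*z^3 - 472*z^2 + 1088*z - 640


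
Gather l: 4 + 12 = 16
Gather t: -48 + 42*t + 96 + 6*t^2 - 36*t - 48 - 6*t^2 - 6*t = 0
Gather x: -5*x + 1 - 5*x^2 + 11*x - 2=-5*x^2 + 6*x - 1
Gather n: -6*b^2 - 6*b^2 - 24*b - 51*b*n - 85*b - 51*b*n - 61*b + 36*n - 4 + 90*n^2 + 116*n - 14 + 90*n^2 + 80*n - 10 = -12*b^2 - 170*b + 180*n^2 + n*(232 - 102*b) - 28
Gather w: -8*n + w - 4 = -8*n + w - 4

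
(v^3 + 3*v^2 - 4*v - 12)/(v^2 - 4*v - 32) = (-v^3 - 3*v^2 + 4*v + 12)/(-v^2 + 4*v + 32)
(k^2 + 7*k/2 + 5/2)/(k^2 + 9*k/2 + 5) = (k + 1)/(k + 2)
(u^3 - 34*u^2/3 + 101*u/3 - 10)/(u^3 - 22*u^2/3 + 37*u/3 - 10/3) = (u - 6)/(u - 2)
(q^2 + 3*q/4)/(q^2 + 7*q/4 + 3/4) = q/(q + 1)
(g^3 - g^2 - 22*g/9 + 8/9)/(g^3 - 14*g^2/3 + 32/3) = (g - 1/3)/(g - 4)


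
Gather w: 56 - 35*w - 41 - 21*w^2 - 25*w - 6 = -21*w^2 - 60*w + 9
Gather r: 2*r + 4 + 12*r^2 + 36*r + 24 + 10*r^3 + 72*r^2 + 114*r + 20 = 10*r^3 + 84*r^2 + 152*r + 48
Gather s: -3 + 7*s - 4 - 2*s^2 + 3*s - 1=-2*s^2 + 10*s - 8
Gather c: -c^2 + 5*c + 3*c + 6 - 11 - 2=-c^2 + 8*c - 7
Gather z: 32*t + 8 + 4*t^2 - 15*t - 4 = 4*t^2 + 17*t + 4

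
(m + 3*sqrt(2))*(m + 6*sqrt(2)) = m^2 + 9*sqrt(2)*m + 36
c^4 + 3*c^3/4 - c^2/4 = c^2*(c - 1/4)*(c + 1)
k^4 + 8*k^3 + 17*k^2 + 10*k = k*(k + 1)*(k + 2)*(k + 5)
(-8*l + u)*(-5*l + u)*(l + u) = 40*l^3 + 27*l^2*u - 12*l*u^2 + u^3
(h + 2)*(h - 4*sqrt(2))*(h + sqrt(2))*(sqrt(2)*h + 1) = sqrt(2)*h^4 - 5*h^3 + 2*sqrt(2)*h^3 - 11*sqrt(2)*h^2 - 10*h^2 - 22*sqrt(2)*h - 8*h - 16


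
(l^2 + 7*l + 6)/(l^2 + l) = (l + 6)/l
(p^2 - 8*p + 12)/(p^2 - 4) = (p - 6)/(p + 2)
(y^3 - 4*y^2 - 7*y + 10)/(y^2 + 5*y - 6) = (y^2 - 3*y - 10)/(y + 6)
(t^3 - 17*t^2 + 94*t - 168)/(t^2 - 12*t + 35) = (t^2 - 10*t + 24)/(t - 5)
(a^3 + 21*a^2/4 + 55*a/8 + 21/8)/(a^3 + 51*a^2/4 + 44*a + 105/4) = (2*a^2 + 9*a + 7)/(2*(a^2 + 12*a + 35))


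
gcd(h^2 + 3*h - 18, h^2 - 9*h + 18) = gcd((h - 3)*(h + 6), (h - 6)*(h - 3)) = h - 3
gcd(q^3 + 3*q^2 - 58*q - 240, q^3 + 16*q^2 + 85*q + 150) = q^2 + 11*q + 30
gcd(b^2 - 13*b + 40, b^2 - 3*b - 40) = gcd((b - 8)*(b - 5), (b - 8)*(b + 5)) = b - 8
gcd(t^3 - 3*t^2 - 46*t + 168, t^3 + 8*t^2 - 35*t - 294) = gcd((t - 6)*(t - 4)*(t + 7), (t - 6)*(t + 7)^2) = t^2 + t - 42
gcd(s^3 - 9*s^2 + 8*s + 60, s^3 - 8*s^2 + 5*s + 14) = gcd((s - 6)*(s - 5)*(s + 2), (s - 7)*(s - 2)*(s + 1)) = 1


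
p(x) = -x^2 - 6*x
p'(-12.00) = 18.00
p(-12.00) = -72.00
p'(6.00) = -18.00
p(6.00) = -72.00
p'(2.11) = -10.22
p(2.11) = -17.11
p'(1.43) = -8.86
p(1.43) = -10.62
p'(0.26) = -6.52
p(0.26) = -1.63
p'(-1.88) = -2.24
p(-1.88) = 7.75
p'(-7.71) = 9.42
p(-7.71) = -13.18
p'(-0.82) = -4.36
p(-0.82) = 4.25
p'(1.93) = -9.86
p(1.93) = -15.30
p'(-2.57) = -0.86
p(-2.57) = 8.82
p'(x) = -2*x - 6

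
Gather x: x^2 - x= x^2 - x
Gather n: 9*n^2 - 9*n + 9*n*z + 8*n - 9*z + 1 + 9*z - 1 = 9*n^2 + n*(9*z - 1)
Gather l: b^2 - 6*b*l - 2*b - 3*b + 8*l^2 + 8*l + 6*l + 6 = b^2 - 5*b + 8*l^2 + l*(14 - 6*b) + 6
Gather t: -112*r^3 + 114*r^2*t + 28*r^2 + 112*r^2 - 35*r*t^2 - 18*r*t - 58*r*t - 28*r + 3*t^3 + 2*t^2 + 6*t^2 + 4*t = -112*r^3 + 140*r^2 - 28*r + 3*t^3 + t^2*(8 - 35*r) + t*(114*r^2 - 76*r + 4)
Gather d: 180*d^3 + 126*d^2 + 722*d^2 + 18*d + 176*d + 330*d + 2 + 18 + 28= 180*d^3 + 848*d^2 + 524*d + 48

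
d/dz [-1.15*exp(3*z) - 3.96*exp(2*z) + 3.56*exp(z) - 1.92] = (-3.45*exp(2*z) - 7.92*exp(z) + 3.56)*exp(z)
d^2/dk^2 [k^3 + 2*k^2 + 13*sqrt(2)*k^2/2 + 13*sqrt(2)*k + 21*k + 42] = 6*k + 4 + 13*sqrt(2)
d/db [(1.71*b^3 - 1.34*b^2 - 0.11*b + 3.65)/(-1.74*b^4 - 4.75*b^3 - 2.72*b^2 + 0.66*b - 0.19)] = (2.9754*b^6 - 4.6632*b^5 - 11.5904*b^4 + 26.6162*b^3 + 49.8542*b^2 + 20.3652*b - 2.3881)/(3.0276*b^8 + 16.53*b^7 + 32.0281*b^6 + 23.5432*b^5 + 1.7896*b^4 - 1.7854*b^3 + 1.4692*b^2 - 0.2508*b + 0.0361)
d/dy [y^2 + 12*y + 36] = 2*y + 12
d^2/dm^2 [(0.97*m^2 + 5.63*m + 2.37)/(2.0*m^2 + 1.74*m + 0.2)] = (38.2888*m^3 + 54.552*m^2 + 35.9736*m + 8.613944)/(8.0*m^6 + 20.88*m^5 + 20.5656*m^4 + 9.444024*m^3 + 2.05656*m^2 + 0.2088*m + 0.008)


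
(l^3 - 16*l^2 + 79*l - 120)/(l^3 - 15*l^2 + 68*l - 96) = (l - 5)/(l - 4)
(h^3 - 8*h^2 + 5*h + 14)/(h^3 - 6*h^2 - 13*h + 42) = (h + 1)/(h + 3)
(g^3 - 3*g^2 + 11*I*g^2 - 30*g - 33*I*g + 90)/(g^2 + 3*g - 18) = (g^2 + 11*I*g - 30)/(g + 6)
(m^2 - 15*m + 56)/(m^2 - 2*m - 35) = (m - 8)/(m + 5)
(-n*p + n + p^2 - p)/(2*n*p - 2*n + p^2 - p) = (-n + p)/(2*n + p)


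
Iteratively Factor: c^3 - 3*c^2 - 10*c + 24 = (c - 4)*(c^2 + c - 6) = (c - 4)*(c - 2)*(c + 3)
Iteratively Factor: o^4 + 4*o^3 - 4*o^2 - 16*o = (o - 2)*(o^3 + 6*o^2 + 8*o) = (o - 2)*(o + 2)*(o^2 + 4*o) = o*(o - 2)*(o + 2)*(o + 4)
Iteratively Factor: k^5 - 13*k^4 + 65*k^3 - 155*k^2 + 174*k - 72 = (k - 3)*(k^4 - 10*k^3 + 35*k^2 - 50*k + 24) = (k - 3)^2*(k^3 - 7*k^2 + 14*k - 8) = (k - 4)*(k - 3)^2*(k^2 - 3*k + 2) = (k - 4)*(k - 3)^2*(k - 1)*(k - 2)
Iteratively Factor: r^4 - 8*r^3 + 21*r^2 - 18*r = (r - 3)*(r^3 - 5*r^2 + 6*r) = (r - 3)*(r - 2)*(r^2 - 3*r) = (r - 3)^2*(r - 2)*(r)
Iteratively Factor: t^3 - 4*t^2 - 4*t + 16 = (t + 2)*(t^2 - 6*t + 8) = (t - 4)*(t + 2)*(t - 2)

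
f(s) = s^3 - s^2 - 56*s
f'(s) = 3*s^2 - 2*s - 56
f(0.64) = -35.99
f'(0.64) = -56.05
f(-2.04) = 101.59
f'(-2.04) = -39.44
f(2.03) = -109.44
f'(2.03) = -47.70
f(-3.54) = 141.35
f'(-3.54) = -11.33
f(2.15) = -115.08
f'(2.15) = -46.43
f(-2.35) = 113.10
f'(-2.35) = -34.73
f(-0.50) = 27.62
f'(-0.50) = -54.25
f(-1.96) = 98.39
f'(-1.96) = -40.56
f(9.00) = 144.00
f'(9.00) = 169.00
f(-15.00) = -2760.00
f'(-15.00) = 649.00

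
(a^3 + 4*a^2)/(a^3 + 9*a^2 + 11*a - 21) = a^2*(a + 4)/(a^3 + 9*a^2 + 11*a - 21)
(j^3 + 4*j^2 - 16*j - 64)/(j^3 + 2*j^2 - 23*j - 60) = (j^2 - 16)/(j^2 - 2*j - 15)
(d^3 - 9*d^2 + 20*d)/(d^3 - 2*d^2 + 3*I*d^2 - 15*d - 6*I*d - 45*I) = d*(d - 4)/(d^2 + 3*d*(1 + I) + 9*I)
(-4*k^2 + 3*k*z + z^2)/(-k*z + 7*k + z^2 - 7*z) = (4*k + z)/(z - 7)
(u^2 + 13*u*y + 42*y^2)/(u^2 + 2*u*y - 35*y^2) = (-u - 6*y)/(-u + 5*y)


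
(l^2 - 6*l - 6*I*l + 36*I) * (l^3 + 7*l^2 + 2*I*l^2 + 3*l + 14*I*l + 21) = l^5 + l^4 - 4*I*l^4 - 27*l^3 - 4*I*l^3 + 15*l^2 + 150*I*l^2 - 630*l - 18*I*l + 756*I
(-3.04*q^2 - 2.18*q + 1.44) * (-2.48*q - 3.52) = 7.5392*q^3 + 16.1072*q^2 + 4.1024*q - 5.0688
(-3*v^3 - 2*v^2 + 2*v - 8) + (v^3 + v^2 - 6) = -2*v^3 - v^2 + 2*v - 14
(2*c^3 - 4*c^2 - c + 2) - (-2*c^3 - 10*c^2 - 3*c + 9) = 4*c^3 + 6*c^2 + 2*c - 7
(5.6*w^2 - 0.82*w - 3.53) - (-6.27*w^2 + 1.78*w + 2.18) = 11.87*w^2 - 2.6*w - 5.71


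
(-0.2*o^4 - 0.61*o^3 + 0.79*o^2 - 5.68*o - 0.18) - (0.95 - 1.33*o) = -0.2*o^4 - 0.61*o^3 + 0.79*o^2 - 4.35*o - 1.13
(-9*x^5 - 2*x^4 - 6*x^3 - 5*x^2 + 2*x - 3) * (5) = -45*x^5 - 10*x^4 - 30*x^3 - 25*x^2 + 10*x - 15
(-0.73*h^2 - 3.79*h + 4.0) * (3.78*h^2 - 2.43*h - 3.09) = -2.7594*h^4 - 12.5523*h^3 + 26.5854*h^2 + 1.9911*h - 12.36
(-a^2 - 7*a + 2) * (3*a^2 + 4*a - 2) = -3*a^4 - 25*a^3 - 20*a^2 + 22*a - 4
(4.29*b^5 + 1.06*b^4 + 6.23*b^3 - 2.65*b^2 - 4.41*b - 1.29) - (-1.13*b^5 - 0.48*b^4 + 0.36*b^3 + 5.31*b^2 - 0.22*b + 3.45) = 5.42*b^5 + 1.54*b^4 + 5.87*b^3 - 7.96*b^2 - 4.19*b - 4.74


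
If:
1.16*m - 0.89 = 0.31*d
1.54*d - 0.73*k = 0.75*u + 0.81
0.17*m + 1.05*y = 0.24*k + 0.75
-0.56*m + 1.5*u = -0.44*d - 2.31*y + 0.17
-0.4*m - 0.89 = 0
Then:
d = -11.20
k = -40.21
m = -2.22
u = 15.07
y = -8.12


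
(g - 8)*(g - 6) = g^2 - 14*g + 48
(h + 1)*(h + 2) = h^2 + 3*h + 2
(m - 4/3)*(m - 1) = m^2 - 7*m/3 + 4/3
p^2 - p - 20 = (p - 5)*(p + 4)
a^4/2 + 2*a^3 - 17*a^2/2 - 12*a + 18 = (a/2 + 1)*(a - 3)*(a - 1)*(a + 6)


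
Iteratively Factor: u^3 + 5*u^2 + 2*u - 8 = (u + 4)*(u^2 + u - 2) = (u + 2)*(u + 4)*(u - 1)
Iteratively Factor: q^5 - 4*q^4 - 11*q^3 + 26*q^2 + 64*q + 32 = (q - 4)*(q^4 - 11*q^2 - 18*q - 8) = (q - 4)*(q + 1)*(q^3 - q^2 - 10*q - 8) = (q - 4)*(q + 1)^2*(q^2 - 2*q - 8) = (q - 4)*(q + 1)^2*(q + 2)*(q - 4)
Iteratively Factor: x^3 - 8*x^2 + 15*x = (x)*(x^2 - 8*x + 15) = x*(x - 5)*(x - 3)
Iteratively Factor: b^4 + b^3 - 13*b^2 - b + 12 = (b - 1)*(b^3 + 2*b^2 - 11*b - 12) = (b - 1)*(b + 4)*(b^2 - 2*b - 3) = (b - 3)*(b - 1)*(b + 4)*(b + 1)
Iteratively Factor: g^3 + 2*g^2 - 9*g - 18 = (g + 2)*(g^2 - 9) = (g + 2)*(g + 3)*(g - 3)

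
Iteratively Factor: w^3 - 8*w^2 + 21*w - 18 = (w - 3)*(w^2 - 5*w + 6) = (w - 3)*(w - 2)*(w - 3)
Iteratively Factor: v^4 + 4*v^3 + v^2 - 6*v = (v + 3)*(v^3 + v^2 - 2*v) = (v - 1)*(v + 3)*(v^2 + 2*v) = (v - 1)*(v + 2)*(v + 3)*(v)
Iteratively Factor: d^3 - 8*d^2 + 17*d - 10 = (d - 1)*(d^2 - 7*d + 10) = (d - 2)*(d - 1)*(d - 5)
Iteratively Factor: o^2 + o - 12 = (o + 4)*(o - 3)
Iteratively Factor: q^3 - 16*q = (q)*(q^2 - 16) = q*(q - 4)*(q + 4)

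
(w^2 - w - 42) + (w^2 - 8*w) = 2*w^2 - 9*w - 42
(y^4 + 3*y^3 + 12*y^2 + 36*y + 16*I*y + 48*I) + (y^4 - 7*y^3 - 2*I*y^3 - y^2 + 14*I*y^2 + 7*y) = 2*y^4 - 4*y^3 - 2*I*y^3 + 11*y^2 + 14*I*y^2 + 43*y + 16*I*y + 48*I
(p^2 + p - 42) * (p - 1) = p^3 - 43*p + 42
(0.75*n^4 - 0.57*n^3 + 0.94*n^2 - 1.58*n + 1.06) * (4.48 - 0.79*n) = -0.5925*n^5 + 3.8103*n^4 - 3.2962*n^3 + 5.4594*n^2 - 7.9158*n + 4.7488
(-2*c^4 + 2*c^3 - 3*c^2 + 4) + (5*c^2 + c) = -2*c^4 + 2*c^3 + 2*c^2 + c + 4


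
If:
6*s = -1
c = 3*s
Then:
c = -1/2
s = -1/6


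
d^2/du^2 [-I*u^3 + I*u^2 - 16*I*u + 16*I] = I*(2 - 6*u)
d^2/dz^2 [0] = 0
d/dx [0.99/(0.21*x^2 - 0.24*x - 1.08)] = (0.2376 - 0.4158*x)/(-0.21*x^2 + 0.24*x + 1.08)^2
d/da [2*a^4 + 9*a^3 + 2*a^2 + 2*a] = 8*a^3 + 27*a^2 + 4*a + 2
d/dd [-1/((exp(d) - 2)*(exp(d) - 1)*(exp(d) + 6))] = ((exp(d) - 2)*(exp(d) - 1) + (exp(d) - 2)*(exp(d) + 6) + (exp(d) - 1)*(exp(d) + 6))/(4*(exp(d) - 2)^2*(exp(d) + 6)^2*sinh(d/2)^2)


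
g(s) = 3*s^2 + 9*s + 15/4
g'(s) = 6*s + 9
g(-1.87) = -2.59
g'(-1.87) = -2.22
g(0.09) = 4.58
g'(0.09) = 9.54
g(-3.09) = 4.58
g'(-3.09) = -9.54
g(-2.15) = -1.73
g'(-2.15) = -3.90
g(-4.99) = 33.54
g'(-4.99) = -20.94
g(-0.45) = 0.31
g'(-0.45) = 6.30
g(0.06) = 4.30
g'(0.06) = 9.36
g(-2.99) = 3.66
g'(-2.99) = -8.94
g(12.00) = 543.75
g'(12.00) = 81.00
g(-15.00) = 543.75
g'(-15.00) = -81.00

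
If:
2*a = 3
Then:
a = 3/2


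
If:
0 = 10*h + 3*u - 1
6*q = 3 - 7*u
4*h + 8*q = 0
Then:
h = -2/79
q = 1/79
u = 33/79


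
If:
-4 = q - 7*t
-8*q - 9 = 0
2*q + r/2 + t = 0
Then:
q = -9/8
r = 103/28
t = 23/56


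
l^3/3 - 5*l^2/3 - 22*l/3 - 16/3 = (l/3 + 1/3)*(l - 8)*(l + 2)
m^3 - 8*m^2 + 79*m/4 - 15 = (m - 4)*(m - 5/2)*(m - 3/2)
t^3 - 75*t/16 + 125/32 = (t - 5/4)^2*(t + 5/2)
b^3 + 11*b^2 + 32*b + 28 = (b + 2)^2*(b + 7)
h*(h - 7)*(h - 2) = h^3 - 9*h^2 + 14*h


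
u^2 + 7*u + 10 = (u + 2)*(u + 5)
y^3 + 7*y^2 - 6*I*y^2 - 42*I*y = y*(y + 7)*(y - 6*I)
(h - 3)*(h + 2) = h^2 - h - 6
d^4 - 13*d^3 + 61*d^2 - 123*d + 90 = (d - 5)*(d - 3)^2*(d - 2)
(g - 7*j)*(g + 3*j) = g^2 - 4*g*j - 21*j^2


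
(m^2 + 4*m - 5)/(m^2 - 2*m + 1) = (m + 5)/(m - 1)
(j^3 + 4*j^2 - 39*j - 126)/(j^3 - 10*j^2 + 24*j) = (j^2 + 10*j + 21)/(j*(j - 4))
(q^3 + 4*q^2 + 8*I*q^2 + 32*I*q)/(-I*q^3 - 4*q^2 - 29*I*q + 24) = q*(I*q^2 + 4*q*(-2 + I) - 32)/(q^3 - 4*I*q^2 + 29*q + 24*I)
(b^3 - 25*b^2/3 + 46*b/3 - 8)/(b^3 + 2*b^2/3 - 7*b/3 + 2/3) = (3*b^2 - 22*b + 24)/(3*b^2 + 5*b - 2)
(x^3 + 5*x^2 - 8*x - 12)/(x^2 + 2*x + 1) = (x^2 + 4*x - 12)/(x + 1)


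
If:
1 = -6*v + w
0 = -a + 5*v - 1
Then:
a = 5*w/6 - 11/6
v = w/6 - 1/6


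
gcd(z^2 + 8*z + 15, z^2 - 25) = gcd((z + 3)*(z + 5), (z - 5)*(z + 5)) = z + 5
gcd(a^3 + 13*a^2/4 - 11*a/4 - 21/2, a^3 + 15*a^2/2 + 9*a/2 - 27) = a + 3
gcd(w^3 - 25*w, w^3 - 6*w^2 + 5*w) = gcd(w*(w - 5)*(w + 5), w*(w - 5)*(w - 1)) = w^2 - 5*w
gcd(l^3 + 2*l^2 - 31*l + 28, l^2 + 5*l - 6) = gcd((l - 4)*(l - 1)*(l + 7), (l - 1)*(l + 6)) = l - 1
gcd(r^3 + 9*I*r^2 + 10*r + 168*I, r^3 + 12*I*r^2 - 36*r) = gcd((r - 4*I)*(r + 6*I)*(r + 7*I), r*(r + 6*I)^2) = r + 6*I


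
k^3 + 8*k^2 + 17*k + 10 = (k + 1)*(k + 2)*(k + 5)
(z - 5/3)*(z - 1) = z^2 - 8*z/3 + 5/3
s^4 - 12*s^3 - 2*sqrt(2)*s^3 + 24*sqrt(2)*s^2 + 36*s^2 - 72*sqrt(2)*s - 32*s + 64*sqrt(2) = (s - 8)*(s - 2)^2*(s - 2*sqrt(2))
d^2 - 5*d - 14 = (d - 7)*(d + 2)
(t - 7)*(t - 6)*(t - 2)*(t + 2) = t^4 - 13*t^3 + 38*t^2 + 52*t - 168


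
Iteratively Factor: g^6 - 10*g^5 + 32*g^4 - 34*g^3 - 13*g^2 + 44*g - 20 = (g + 1)*(g^5 - 11*g^4 + 43*g^3 - 77*g^2 + 64*g - 20) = (g - 5)*(g + 1)*(g^4 - 6*g^3 + 13*g^2 - 12*g + 4) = (g - 5)*(g - 1)*(g + 1)*(g^3 - 5*g^2 + 8*g - 4) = (g - 5)*(g - 1)^2*(g + 1)*(g^2 - 4*g + 4) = (g - 5)*(g - 2)*(g - 1)^2*(g + 1)*(g - 2)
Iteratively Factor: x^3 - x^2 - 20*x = (x + 4)*(x^2 - 5*x) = (x - 5)*(x + 4)*(x)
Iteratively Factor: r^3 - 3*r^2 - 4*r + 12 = (r - 2)*(r^2 - r - 6) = (r - 2)*(r + 2)*(r - 3)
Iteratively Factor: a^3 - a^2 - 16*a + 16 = (a + 4)*(a^2 - 5*a + 4) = (a - 4)*(a + 4)*(a - 1)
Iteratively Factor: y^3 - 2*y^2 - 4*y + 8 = (y - 2)*(y^2 - 4) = (y - 2)*(y + 2)*(y - 2)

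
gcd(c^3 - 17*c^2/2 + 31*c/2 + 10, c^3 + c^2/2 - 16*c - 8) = c^2 - 7*c/2 - 2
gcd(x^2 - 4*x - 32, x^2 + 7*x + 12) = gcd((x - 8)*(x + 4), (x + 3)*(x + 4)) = x + 4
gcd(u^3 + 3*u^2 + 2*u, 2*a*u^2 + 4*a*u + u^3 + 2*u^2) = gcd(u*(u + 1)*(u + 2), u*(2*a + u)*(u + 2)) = u^2 + 2*u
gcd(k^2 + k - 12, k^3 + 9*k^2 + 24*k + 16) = k + 4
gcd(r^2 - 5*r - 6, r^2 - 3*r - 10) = 1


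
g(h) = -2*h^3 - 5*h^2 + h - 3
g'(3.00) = -83.00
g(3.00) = -99.00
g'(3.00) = -83.00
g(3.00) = -99.00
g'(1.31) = -22.40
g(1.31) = -14.77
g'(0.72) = -9.31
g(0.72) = -5.62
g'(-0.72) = 5.09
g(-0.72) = -5.57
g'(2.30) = -53.74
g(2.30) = -51.48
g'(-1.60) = 1.64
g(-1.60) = -9.21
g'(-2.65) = -14.64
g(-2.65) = -3.54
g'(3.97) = -133.27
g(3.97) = -202.98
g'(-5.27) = -112.94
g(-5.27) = 145.59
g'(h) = -6*h^2 - 10*h + 1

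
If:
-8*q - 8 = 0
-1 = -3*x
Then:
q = -1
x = 1/3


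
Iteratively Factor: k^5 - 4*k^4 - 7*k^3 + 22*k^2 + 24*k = (k)*(k^4 - 4*k^3 - 7*k^2 + 22*k + 24) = k*(k + 1)*(k^3 - 5*k^2 - 2*k + 24) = k*(k - 4)*(k + 1)*(k^2 - k - 6) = k*(k - 4)*(k - 3)*(k + 1)*(k + 2)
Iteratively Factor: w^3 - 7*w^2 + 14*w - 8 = (w - 4)*(w^2 - 3*w + 2) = (w - 4)*(w - 1)*(w - 2)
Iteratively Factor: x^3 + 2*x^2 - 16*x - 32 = (x - 4)*(x^2 + 6*x + 8) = (x - 4)*(x + 4)*(x + 2)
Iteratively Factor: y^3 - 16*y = (y + 4)*(y^2 - 4*y) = (y - 4)*(y + 4)*(y)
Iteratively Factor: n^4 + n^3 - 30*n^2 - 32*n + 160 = (n + 4)*(n^3 - 3*n^2 - 18*n + 40) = (n + 4)^2*(n^2 - 7*n + 10) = (n - 2)*(n + 4)^2*(n - 5)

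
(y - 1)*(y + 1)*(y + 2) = y^3 + 2*y^2 - y - 2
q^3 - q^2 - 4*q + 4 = (q - 2)*(q - 1)*(q + 2)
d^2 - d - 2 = (d - 2)*(d + 1)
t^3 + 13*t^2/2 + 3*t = t*(t + 1/2)*(t + 6)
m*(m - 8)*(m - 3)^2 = m^4 - 14*m^3 + 57*m^2 - 72*m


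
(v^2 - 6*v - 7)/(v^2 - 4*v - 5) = (v - 7)/(v - 5)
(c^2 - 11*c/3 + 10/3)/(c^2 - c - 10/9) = 3*(c - 2)/(3*c + 2)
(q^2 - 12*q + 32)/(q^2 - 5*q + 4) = (q - 8)/(q - 1)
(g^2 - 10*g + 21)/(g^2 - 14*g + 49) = (g - 3)/(g - 7)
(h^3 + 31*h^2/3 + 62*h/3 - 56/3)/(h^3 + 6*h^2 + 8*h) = (3*h^2 + 19*h - 14)/(3*h*(h + 2))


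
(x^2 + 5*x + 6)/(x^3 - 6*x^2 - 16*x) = (x + 3)/(x*(x - 8))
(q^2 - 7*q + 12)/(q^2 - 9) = (q - 4)/(q + 3)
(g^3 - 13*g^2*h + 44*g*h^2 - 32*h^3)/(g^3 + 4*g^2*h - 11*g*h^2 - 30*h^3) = (g^3 - 13*g^2*h + 44*g*h^2 - 32*h^3)/(g^3 + 4*g^2*h - 11*g*h^2 - 30*h^3)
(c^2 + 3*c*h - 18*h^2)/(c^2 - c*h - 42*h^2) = (c - 3*h)/(c - 7*h)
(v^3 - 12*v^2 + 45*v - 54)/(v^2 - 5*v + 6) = (v^2 - 9*v + 18)/(v - 2)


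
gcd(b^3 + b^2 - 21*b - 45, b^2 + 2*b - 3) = b + 3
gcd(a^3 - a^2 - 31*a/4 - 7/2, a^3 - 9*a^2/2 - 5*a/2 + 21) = a^2 - 3*a/2 - 7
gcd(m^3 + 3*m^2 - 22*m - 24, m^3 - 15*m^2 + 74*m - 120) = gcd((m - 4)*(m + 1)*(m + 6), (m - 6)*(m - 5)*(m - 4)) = m - 4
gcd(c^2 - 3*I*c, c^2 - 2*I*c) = c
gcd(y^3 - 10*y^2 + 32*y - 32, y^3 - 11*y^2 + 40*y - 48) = y^2 - 8*y + 16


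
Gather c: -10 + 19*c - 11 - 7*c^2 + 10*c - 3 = -7*c^2 + 29*c - 24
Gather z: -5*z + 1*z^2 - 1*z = z^2 - 6*z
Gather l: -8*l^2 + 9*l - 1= -8*l^2 + 9*l - 1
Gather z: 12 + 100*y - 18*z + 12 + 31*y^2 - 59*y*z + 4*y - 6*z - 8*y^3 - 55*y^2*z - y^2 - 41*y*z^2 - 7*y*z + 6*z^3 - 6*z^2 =-8*y^3 + 30*y^2 + 104*y + 6*z^3 + z^2*(-41*y - 6) + z*(-55*y^2 - 66*y - 24) + 24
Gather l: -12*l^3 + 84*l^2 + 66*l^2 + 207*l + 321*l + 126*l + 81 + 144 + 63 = -12*l^3 + 150*l^2 + 654*l + 288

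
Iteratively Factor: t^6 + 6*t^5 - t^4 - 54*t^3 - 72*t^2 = (t + 3)*(t^5 + 3*t^4 - 10*t^3 - 24*t^2) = t*(t + 3)*(t^4 + 3*t^3 - 10*t^2 - 24*t) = t*(t + 2)*(t + 3)*(t^3 + t^2 - 12*t) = t*(t - 3)*(t + 2)*(t + 3)*(t^2 + 4*t) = t^2*(t - 3)*(t + 2)*(t + 3)*(t + 4)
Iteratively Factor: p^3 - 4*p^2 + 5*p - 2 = (p - 1)*(p^2 - 3*p + 2) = (p - 1)^2*(p - 2)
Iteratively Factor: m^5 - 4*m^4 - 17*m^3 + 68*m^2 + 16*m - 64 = (m + 1)*(m^4 - 5*m^3 - 12*m^2 + 80*m - 64) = (m - 1)*(m + 1)*(m^3 - 4*m^2 - 16*m + 64) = (m - 1)*(m + 1)*(m + 4)*(m^2 - 8*m + 16) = (m - 4)*(m - 1)*(m + 1)*(m + 4)*(m - 4)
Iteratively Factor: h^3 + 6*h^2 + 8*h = (h + 4)*(h^2 + 2*h) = (h + 2)*(h + 4)*(h)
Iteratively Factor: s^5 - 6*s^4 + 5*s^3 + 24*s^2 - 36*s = (s - 3)*(s^4 - 3*s^3 - 4*s^2 + 12*s) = s*(s - 3)*(s^3 - 3*s^2 - 4*s + 12) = s*(s - 3)*(s + 2)*(s^2 - 5*s + 6) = s*(s - 3)^2*(s + 2)*(s - 2)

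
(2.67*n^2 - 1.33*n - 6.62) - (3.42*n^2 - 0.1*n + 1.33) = -0.75*n^2 - 1.23*n - 7.95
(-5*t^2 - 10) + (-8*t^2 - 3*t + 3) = -13*t^2 - 3*t - 7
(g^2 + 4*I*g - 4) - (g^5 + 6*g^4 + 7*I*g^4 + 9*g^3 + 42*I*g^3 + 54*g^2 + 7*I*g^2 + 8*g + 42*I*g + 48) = -g^5 - 6*g^4 - 7*I*g^4 - 9*g^3 - 42*I*g^3 - 53*g^2 - 7*I*g^2 - 8*g - 38*I*g - 52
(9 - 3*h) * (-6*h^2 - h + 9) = 18*h^3 - 51*h^2 - 36*h + 81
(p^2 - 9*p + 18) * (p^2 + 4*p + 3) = p^4 - 5*p^3 - 15*p^2 + 45*p + 54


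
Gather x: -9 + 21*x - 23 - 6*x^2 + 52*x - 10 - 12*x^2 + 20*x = -18*x^2 + 93*x - 42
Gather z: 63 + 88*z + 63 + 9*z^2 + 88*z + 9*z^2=18*z^2 + 176*z + 126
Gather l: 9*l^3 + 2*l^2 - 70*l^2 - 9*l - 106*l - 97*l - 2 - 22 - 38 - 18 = 9*l^3 - 68*l^2 - 212*l - 80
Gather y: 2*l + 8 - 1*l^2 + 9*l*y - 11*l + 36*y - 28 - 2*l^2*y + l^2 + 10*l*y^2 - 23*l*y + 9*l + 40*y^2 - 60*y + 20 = y^2*(10*l + 40) + y*(-2*l^2 - 14*l - 24)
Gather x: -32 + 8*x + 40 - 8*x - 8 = 0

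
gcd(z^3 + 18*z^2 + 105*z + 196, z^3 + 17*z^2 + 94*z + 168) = z^2 + 11*z + 28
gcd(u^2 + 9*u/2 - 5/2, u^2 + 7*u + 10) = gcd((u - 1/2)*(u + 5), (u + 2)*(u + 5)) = u + 5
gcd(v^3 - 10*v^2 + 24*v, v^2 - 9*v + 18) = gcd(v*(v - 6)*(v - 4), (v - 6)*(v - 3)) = v - 6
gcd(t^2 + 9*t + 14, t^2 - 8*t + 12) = 1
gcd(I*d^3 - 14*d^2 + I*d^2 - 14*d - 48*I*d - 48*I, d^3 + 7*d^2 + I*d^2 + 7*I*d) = 1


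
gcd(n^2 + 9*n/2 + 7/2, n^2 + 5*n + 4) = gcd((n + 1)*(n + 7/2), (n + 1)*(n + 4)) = n + 1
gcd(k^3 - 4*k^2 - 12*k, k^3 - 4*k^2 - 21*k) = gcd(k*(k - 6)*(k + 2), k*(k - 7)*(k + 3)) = k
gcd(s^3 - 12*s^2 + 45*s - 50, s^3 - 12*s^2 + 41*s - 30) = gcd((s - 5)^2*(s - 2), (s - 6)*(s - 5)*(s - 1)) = s - 5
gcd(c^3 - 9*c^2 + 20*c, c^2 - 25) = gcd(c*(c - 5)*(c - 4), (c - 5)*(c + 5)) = c - 5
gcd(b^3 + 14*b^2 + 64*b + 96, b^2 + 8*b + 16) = b^2 + 8*b + 16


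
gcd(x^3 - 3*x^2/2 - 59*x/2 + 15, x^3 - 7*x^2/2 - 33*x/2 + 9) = x^2 - 13*x/2 + 3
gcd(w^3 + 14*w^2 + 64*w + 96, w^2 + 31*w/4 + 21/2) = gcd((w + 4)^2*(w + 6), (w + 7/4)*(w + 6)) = w + 6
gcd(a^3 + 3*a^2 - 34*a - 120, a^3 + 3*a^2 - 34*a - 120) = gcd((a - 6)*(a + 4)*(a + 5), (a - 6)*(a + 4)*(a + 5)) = a^3 + 3*a^2 - 34*a - 120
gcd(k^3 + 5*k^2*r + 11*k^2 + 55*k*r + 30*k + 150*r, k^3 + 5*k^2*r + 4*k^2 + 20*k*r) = k + 5*r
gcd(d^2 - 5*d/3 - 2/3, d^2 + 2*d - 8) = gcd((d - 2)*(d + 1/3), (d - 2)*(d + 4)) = d - 2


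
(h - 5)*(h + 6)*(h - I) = h^3 + h^2 - I*h^2 - 30*h - I*h + 30*I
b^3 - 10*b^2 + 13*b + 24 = (b - 8)*(b - 3)*(b + 1)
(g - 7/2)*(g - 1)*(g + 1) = g^3 - 7*g^2/2 - g + 7/2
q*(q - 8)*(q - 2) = q^3 - 10*q^2 + 16*q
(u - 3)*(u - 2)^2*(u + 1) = u^4 - 6*u^3 + 9*u^2 + 4*u - 12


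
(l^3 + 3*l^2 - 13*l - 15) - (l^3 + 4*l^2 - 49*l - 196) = -l^2 + 36*l + 181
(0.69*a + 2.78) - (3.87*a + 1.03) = 1.75 - 3.18*a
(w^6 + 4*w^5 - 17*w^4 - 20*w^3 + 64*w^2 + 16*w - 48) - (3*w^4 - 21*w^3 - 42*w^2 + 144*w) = w^6 + 4*w^5 - 20*w^4 + w^3 + 106*w^2 - 128*w - 48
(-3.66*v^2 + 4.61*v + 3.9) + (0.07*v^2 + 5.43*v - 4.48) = -3.59*v^2 + 10.04*v - 0.580000000000001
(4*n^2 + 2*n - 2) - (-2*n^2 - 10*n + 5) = 6*n^2 + 12*n - 7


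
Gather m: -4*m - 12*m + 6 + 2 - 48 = -16*m - 40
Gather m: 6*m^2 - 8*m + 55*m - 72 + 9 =6*m^2 + 47*m - 63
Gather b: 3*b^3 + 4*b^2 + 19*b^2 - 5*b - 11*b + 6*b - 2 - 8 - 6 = 3*b^3 + 23*b^2 - 10*b - 16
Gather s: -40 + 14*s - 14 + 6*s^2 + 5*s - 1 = 6*s^2 + 19*s - 55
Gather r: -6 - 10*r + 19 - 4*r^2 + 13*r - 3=-4*r^2 + 3*r + 10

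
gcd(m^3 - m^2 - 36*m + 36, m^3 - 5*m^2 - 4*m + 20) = 1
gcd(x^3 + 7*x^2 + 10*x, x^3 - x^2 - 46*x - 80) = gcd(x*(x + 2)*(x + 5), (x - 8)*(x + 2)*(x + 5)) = x^2 + 7*x + 10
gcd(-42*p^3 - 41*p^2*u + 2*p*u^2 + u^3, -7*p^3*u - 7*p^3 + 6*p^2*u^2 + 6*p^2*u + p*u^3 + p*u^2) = 7*p + u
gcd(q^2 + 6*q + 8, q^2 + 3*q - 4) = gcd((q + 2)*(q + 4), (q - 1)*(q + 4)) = q + 4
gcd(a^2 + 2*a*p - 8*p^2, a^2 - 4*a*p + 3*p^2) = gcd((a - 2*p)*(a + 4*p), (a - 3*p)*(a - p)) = 1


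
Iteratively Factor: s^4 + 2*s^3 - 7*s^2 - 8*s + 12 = (s - 1)*(s^3 + 3*s^2 - 4*s - 12) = (s - 1)*(s + 2)*(s^2 + s - 6) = (s - 1)*(s + 2)*(s + 3)*(s - 2)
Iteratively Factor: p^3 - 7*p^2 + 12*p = (p)*(p^2 - 7*p + 12) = p*(p - 3)*(p - 4)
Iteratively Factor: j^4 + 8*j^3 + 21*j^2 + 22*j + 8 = (j + 1)*(j^3 + 7*j^2 + 14*j + 8) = (j + 1)^2*(j^2 + 6*j + 8) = (j + 1)^2*(j + 2)*(j + 4)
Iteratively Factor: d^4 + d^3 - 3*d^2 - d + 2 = (d + 1)*(d^3 - 3*d + 2) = (d + 1)*(d + 2)*(d^2 - 2*d + 1) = (d - 1)*(d + 1)*(d + 2)*(d - 1)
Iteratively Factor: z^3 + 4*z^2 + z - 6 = (z + 3)*(z^2 + z - 2) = (z + 2)*(z + 3)*(z - 1)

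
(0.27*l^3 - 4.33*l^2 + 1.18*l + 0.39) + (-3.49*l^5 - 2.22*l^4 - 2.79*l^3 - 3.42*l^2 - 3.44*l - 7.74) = -3.49*l^5 - 2.22*l^4 - 2.52*l^3 - 7.75*l^2 - 2.26*l - 7.35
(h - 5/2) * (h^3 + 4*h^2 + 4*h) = h^4 + 3*h^3/2 - 6*h^2 - 10*h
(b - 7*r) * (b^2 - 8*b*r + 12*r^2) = b^3 - 15*b^2*r + 68*b*r^2 - 84*r^3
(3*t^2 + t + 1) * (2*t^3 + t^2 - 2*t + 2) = 6*t^5 + 5*t^4 - 3*t^3 + 5*t^2 + 2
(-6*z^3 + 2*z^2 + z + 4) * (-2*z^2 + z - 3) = 12*z^5 - 10*z^4 + 18*z^3 - 13*z^2 + z - 12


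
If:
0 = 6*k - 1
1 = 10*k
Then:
No Solution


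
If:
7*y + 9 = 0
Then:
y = -9/7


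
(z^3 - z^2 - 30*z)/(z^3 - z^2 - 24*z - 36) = z*(z + 5)/(z^2 + 5*z + 6)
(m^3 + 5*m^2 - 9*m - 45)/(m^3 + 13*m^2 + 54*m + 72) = (m^2 + 2*m - 15)/(m^2 + 10*m + 24)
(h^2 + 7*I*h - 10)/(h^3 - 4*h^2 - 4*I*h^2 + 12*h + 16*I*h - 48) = (h + 5*I)/(h^2 + h*(-4 - 6*I) + 24*I)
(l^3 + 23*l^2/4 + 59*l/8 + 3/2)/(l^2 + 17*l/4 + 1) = l + 3/2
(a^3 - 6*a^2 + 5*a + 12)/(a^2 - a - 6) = (a^2 - 3*a - 4)/(a + 2)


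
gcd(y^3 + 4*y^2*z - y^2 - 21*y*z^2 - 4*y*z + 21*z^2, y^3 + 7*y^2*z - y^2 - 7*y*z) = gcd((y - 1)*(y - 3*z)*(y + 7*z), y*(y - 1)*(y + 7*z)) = y^2 + 7*y*z - y - 7*z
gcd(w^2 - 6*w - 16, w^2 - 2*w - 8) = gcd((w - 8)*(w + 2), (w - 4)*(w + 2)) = w + 2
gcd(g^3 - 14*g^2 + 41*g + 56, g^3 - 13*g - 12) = g + 1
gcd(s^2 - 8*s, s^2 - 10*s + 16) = s - 8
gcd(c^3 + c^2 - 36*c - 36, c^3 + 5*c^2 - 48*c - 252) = c + 6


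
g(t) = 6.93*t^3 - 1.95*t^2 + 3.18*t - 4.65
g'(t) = 20.79*t^2 - 3.9*t + 3.18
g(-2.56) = -141.84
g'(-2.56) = 149.41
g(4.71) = 691.16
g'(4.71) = 446.02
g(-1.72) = -51.15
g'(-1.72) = 71.39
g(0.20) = -4.04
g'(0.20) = 3.23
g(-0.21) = -5.47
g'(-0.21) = 4.92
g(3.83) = 368.27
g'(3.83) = 293.21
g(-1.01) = -16.99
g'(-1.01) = 28.33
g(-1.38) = -30.96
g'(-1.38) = 48.15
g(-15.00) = -23879.85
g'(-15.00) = 4739.43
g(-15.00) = -23879.85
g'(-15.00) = 4739.43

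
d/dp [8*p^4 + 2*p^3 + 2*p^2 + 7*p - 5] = 32*p^3 + 6*p^2 + 4*p + 7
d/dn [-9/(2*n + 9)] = 18/(2*n + 9)^2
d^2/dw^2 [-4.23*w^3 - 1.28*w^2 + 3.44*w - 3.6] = -25.38*w - 2.56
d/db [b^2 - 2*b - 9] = 2*b - 2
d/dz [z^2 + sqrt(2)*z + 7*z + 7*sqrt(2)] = 2*z + sqrt(2) + 7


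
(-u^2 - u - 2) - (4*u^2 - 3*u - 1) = -5*u^2 + 2*u - 1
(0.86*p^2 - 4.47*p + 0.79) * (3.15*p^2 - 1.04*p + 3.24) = 2.709*p^4 - 14.9749*p^3 + 9.9237*p^2 - 15.3044*p + 2.5596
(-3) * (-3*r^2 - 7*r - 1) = 9*r^2 + 21*r + 3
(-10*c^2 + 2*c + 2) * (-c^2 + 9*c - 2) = 10*c^4 - 92*c^3 + 36*c^2 + 14*c - 4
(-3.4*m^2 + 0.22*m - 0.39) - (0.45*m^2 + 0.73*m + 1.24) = -3.85*m^2 - 0.51*m - 1.63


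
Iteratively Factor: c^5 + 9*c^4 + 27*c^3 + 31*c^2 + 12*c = (c + 3)*(c^4 + 6*c^3 + 9*c^2 + 4*c) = (c + 3)*(c + 4)*(c^3 + 2*c^2 + c) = (c + 1)*(c + 3)*(c + 4)*(c^2 + c) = c*(c + 1)*(c + 3)*(c + 4)*(c + 1)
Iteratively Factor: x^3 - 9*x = (x - 3)*(x^2 + 3*x) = x*(x - 3)*(x + 3)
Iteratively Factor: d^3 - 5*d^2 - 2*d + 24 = (d - 3)*(d^2 - 2*d - 8) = (d - 3)*(d + 2)*(d - 4)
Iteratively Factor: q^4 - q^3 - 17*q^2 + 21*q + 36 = (q + 1)*(q^3 - 2*q^2 - 15*q + 36) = (q - 3)*(q + 1)*(q^2 + q - 12) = (q - 3)^2*(q + 1)*(q + 4)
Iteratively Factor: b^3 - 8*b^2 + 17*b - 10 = (b - 2)*(b^2 - 6*b + 5) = (b - 5)*(b - 2)*(b - 1)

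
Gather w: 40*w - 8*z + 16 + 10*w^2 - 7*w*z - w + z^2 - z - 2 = 10*w^2 + w*(39 - 7*z) + z^2 - 9*z + 14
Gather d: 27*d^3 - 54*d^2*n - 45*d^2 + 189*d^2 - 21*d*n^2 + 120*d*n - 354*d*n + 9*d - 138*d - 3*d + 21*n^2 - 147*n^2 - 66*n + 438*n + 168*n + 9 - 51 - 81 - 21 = 27*d^3 + d^2*(144 - 54*n) + d*(-21*n^2 - 234*n - 132) - 126*n^2 + 540*n - 144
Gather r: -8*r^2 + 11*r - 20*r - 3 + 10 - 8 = -8*r^2 - 9*r - 1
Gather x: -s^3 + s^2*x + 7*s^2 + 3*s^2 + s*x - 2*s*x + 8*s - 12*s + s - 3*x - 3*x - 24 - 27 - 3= -s^3 + 10*s^2 - 3*s + x*(s^2 - s - 6) - 54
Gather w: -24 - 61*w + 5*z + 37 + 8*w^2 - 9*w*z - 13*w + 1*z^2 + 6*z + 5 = 8*w^2 + w*(-9*z - 74) + z^2 + 11*z + 18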